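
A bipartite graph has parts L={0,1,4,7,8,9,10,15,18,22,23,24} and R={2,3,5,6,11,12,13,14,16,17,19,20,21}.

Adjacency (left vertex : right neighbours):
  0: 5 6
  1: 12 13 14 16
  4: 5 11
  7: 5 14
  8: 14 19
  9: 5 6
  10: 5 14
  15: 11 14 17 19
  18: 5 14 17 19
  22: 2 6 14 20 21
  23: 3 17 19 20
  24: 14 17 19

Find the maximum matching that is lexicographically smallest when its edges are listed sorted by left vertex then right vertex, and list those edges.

Lex-smallest maximum matching: {(0,5), (1,12), (4,11), (7,14), (8,19), (9,6), (15,17), (22,2), (23,3)}

|M| = 9 (so the lex-smallest maximum matching has 9 edges)
process left vertices in ascending order; for each, take the smallest-labelled available neighbour that still permits 9 edges overall, or leave it unmatched if none does
lex-smallest matching: {0-5, 1-12, 4-11, 7-14, 8-19, 9-6, 15-17, 22-2, 23-3}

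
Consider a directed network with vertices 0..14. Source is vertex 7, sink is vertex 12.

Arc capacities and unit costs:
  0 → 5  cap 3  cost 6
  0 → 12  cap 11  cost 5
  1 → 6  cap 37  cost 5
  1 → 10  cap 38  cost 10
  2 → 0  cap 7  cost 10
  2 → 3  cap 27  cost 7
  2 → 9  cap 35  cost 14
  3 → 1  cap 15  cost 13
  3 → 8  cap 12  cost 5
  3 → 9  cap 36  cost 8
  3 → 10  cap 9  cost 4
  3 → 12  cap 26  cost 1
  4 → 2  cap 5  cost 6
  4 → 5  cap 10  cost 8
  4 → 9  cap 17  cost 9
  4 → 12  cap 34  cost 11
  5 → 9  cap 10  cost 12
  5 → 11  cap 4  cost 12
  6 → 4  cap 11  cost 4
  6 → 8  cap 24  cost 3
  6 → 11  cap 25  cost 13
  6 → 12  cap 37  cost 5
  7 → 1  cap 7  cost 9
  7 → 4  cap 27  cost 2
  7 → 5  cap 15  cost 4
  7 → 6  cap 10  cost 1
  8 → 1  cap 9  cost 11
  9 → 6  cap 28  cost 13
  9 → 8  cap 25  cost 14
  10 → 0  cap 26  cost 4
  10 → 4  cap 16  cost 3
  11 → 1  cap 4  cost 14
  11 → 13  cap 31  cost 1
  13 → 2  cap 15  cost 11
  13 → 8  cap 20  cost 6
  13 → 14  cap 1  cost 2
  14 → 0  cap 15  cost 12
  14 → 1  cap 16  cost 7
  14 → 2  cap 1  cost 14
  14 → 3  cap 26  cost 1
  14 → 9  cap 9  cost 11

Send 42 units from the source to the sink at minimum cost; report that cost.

shortest-cost path #1: 7→6→12 push 10 @ unit cost 6 (adds 60)
shortest-cost path #2: 7→4→12 push 27 @ unit cost 13 (adds 351)
shortest-cost path #3: 7→1→6→12 push 5 @ unit cost 19 (adds 95)
total cost = 506

Minimum cost for 42 units: 506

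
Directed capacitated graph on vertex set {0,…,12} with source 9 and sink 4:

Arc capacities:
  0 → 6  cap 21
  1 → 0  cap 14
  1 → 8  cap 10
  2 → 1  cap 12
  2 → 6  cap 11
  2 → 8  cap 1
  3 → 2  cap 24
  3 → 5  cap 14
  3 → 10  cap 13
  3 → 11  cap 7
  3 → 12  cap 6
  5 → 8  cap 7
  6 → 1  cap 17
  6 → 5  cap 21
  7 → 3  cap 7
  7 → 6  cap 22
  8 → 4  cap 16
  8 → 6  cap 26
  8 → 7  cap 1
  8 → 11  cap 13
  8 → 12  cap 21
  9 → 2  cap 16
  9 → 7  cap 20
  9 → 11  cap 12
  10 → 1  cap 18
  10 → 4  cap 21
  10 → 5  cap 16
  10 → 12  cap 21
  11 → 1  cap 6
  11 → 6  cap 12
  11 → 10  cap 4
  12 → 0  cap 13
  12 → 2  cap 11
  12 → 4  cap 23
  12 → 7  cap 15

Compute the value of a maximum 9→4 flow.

augment #1: 9→2→8→4 bottleneck 1, total now 1
augment #2: 9→11→10→4 bottleneck 4, total now 5
augment #3: 9→2→1→8→4 bottleneck 10, total now 15
augment #4: 9→7→3→10→4 bottleneck 7, total now 22
augment #5: 9→2→6→5→8→4 bottleneck 5, total now 27
augment #6: 9→7→6→5→8→12→4 bottleneck 2, total now 29

Maximum flow value: 29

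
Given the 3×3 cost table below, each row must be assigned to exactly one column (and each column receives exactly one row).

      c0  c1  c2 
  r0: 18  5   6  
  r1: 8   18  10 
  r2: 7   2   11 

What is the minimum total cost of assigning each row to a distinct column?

optimal assignment: row0→col2 (cost 6), row1→col0 (cost 8), row2→col1 (cost 2)
total = 6 + 8 + 2 = 16

Minimum assignment cost: 16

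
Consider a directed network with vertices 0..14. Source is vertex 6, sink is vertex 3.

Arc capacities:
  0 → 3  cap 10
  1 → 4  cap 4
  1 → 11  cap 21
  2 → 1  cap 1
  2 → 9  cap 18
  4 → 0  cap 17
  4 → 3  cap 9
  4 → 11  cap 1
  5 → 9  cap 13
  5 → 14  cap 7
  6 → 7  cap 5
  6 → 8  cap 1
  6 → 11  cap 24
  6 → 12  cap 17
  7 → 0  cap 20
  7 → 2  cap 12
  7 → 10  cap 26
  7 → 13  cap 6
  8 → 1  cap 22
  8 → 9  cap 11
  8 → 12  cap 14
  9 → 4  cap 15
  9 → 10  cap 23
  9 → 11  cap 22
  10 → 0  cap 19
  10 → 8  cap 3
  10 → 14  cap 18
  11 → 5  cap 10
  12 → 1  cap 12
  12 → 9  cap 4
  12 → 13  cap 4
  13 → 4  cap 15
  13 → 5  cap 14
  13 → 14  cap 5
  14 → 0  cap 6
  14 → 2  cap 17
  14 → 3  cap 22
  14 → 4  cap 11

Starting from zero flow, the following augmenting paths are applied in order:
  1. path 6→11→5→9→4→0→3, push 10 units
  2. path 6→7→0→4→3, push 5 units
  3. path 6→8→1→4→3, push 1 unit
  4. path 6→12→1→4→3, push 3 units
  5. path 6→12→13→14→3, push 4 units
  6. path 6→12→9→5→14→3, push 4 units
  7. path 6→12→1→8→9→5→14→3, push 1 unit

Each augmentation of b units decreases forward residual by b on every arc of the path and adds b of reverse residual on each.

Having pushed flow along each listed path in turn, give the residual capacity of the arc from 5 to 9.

Residual capacity of (5,9): 8

after path 1 (6→11→5→9→4→0→3, push 10): res(5,9)=3
after path 2 (6→7→0→4→3, push 5): res(5,9)=3
after path 3 (6→8→1→4→3, push 1): res(5,9)=3
after path 4 (6→12→1→4→3, push 3): res(5,9)=3
after path 5 (6→12→13→14→3, push 4): res(5,9)=3
after path 6 (6→12→9→5→14→3, push 4): res(5,9)=7
after path 7 (6→12→1→8→9→5→14→3, push 1): res(5,9)=8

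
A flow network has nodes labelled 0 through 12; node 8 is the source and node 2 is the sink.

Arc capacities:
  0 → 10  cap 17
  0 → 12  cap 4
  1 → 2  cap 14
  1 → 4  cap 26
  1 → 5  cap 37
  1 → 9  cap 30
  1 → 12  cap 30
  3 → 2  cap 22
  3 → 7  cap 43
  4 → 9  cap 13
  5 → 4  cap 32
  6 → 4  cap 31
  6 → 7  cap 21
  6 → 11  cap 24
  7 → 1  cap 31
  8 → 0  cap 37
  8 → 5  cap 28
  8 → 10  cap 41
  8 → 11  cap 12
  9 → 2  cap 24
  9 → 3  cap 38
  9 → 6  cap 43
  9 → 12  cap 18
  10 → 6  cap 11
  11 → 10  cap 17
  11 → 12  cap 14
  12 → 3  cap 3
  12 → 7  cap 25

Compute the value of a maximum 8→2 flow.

augment #1: 8→0→12→3→2 bottleneck 3, total now 3
augment #2: 8→5→4→9→2 bottleneck 13, total now 16
augment #3: 8→0→12→7→1→2 bottleneck 1, total now 17
augment #4: 8→10→6→7→1→2 bottleneck 11, total now 28
augment #5: 8→11→12→7→1→2 bottleneck 2, total now 30
augment #6: 8→11→12→7→1→9→2 bottleneck 10, total now 40

Maximum flow value: 40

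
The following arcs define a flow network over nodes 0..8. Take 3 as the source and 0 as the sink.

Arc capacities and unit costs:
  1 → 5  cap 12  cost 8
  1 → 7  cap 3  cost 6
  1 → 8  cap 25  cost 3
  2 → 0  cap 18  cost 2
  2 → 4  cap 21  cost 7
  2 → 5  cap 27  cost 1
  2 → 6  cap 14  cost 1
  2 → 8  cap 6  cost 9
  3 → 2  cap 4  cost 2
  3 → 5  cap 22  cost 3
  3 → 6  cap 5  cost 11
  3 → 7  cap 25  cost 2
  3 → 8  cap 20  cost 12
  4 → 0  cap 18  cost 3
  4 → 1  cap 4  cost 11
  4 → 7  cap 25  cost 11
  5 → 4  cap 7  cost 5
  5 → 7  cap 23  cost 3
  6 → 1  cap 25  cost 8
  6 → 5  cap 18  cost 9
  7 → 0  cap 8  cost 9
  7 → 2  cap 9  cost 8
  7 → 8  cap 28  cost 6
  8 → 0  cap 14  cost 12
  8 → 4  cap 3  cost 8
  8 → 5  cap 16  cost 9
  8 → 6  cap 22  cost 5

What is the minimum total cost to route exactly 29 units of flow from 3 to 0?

shortest-cost path #1: 3→2→0 push 4 @ unit cost 4 (adds 16)
shortest-cost path #2: 3→7→0 push 8 @ unit cost 11 (adds 88)
shortest-cost path #3: 3→5→4→0 push 7 @ unit cost 11 (adds 77)
shortest-cost path #4: 3→7→2→0 push 9 @ unit cost 12 (adds 108)
shortest-cost path #5: 3→7→8→4→0 push 1 @ unit cost 19 (adds 19)
total cost = 308

Minimum cost for 29 units: 308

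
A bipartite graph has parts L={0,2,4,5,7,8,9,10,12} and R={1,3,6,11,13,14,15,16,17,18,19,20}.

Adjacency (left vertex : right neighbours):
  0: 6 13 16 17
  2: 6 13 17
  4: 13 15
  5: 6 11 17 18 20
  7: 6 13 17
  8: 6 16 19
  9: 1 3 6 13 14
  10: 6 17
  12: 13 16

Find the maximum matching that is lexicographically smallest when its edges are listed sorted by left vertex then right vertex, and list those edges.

|M| = 8 (so the lex-smallest maximum matching has 8 edges)
process left vertices in ascending order; for each, take the smallest-labelled available neighbour that still permits 8 edges overall, or leave it unmatched if none does
lex-smallest matching: {0-6, 2-13, 4-15, 5-11, 7-17, 8-19, 9-1, 12-16}

Lex-smallest maximum matching: {(0,6), (2,13), (4,15), (5,11), (7,17), (8,19), (9,1), (12,16)}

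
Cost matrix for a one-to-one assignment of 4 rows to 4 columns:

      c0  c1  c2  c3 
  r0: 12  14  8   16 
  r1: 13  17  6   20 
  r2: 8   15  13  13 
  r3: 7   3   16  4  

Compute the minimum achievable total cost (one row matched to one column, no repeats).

Minimum assignment cost: 32

optimal assignment: row0→col1 (cost 14), row1→col2 (cost 6), row2→col0 (cost 8), row3→col3 (cost 4)
total = 14 + 6 + 8 + 4 = 32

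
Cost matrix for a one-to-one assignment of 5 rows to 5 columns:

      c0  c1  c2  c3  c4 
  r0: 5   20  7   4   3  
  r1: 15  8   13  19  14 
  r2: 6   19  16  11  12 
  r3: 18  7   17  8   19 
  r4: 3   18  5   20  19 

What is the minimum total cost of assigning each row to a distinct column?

Minimum assignment cost: 30

optimal assignment: row0→col4 (cost 3), row1→col1 (cost 8), row2→col0 (cost 6), row3→col3 (cost 8), row4→col2 (cost 5)
total = 3 + 8 + 6 + 8 + 5 = 30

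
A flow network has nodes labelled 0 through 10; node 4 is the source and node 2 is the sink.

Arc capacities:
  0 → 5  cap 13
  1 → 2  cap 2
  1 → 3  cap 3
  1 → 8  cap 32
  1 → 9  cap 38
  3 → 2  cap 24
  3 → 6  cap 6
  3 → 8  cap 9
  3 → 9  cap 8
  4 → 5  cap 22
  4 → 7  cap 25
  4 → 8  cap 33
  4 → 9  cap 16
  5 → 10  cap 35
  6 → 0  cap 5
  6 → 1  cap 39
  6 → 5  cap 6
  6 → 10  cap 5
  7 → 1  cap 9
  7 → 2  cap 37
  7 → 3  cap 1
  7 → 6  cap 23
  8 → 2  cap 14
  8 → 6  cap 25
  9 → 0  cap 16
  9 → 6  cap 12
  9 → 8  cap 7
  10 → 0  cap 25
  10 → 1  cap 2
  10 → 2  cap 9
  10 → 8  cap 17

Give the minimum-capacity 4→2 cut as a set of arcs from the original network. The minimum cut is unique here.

Min-cut arcs: {(1,2), (1,3), (4,7), (8,2), (10,2)} (total capacity 53)

augment #1: 4→7→2 push 25
augment #2: 4→8→2 push 14
augment #3: 4→5→10→2 push 9
augment #4: 4→5→10→1→2 push 2
augment #5: 4→8→6→1→3→2 push 3
max flow = 53; residual-reachable set from 4 gives S-side
cut edges (S→T): {(1,2), (1,3), (4,7), (8,2), (10,2)} total cap 53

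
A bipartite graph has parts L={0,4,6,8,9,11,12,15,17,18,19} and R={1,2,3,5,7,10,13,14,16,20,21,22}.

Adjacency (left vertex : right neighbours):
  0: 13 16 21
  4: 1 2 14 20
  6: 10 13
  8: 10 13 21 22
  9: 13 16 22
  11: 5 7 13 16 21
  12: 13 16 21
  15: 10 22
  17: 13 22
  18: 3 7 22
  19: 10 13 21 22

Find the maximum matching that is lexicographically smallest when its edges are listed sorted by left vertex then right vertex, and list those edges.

|M| = 8 (so the lex-smallest maximum matching has 8 edges)
process left vertices in ascending order; for each, take the smallest-labelled available neighbour that still permits 8 edges overall, or leave it unmatched if none does
lex-smallest matching: {0-13, 4-1, 6-10, 8-21, 9-16, 11-5, 15-22, 18-3}

Lex-smallest maximum matching: {(0,13), (4,1), (6,10), (8,21), (9,16), (11,5), (15,22), (18,3)}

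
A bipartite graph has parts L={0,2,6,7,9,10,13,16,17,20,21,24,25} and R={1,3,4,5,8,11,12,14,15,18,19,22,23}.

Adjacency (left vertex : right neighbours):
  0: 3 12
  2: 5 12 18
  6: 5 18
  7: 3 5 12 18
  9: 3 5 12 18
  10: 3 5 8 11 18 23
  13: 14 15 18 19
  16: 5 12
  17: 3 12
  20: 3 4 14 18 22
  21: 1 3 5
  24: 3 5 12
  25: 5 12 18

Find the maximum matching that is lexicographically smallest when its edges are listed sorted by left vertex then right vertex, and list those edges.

|M| = 8 (so the lex-smallest maximum matching has 8 edges)
process left vertices in ascending order; for each, take the smallest-labelled available neighbour that still permits 8 edges overall, or leave it unmatched if none does
lex-smallest matching: {0-3, 2-5, 6-18, 7-12, 10-8, 13-14, 20-4, 21-1}

Lex-smallest maximum matching: {(0,3), (2,5), (6,18), (7,12), (10,8), (13,14), (20,4), (21,1)}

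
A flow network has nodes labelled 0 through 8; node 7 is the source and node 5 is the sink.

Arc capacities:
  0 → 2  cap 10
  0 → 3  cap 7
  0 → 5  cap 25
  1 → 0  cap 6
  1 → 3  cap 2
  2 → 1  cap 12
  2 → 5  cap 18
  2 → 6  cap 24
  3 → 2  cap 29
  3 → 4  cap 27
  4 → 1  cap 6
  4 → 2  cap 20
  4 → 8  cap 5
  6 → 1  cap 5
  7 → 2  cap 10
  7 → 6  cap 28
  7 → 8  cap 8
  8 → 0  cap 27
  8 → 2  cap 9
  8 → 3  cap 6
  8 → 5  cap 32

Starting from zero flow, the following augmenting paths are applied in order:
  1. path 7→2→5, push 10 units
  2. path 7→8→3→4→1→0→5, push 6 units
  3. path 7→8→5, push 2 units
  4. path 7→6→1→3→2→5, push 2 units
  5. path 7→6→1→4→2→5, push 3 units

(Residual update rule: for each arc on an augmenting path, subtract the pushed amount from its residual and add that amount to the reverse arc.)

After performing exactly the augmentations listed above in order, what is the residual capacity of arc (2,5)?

after path 1 (7→2→5, push 10): res(2,5)=8
after path 2 (7→8→3→4→1→0→5, push 6): res(2,5)=8
after path 3 (7→8→5, push 2): res(2,5)=8
after path 4 (7→6→1→3→2→5, push 2): res(2,5)=6
after path 5 (7→6→1→4→2→5, push 3): res(2,5)=3

Residual capacity of (2,5): 3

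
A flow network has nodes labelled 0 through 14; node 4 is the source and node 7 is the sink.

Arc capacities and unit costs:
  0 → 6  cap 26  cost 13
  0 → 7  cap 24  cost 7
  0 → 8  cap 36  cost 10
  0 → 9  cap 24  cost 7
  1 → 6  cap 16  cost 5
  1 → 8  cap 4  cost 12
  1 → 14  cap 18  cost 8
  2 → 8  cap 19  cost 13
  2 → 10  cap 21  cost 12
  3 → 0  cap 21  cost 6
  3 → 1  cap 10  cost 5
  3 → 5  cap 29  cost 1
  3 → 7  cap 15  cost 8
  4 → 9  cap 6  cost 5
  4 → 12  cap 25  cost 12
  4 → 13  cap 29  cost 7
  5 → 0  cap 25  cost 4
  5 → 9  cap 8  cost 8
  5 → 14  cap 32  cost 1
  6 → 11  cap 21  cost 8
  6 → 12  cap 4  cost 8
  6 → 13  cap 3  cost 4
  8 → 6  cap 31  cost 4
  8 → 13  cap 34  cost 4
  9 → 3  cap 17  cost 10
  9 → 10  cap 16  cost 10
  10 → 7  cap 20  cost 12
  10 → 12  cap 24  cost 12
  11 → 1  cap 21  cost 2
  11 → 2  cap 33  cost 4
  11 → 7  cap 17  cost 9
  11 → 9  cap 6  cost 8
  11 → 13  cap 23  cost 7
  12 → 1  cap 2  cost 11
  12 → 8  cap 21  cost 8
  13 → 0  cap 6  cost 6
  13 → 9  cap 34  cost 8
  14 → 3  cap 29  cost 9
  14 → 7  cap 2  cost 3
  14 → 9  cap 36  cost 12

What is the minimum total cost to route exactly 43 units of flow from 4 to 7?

Minimum cost for 43 units: 1387

shortest-cost path #1: 4→13→0→7 push 6 @ unit cost 20 (adds 120)
shortest-cost path #2: 4→9→3→5→14→7 push 2 @ unit cost 20 (adds 40)
shortest-cost path #3: 4→9→3→7 push 4 @ unit cost 23 (adds 92)
shortest-cost path #4: 4→13→9→3→7 push 11 @ unit cost 33 (adds 363)
shortest-cost path #5: 4→13→9→10→7 push 12 @ unit cost 37 (adds 444)
shortest-cost path #6: 4→12→8→6→11→7 push 8 @ unit cost 41 (adds 328)
total cost = 1387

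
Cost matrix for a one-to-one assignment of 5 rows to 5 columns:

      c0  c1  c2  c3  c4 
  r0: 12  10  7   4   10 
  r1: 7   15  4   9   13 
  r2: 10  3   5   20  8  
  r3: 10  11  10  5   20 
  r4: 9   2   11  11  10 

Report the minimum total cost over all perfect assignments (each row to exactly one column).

optimal assignment: row0→col3 (cost 4), row1→col2 (cost 4), row2→col4 (cost 8), row3→col0 (cost 10), row4→col1 (cost 2)
total = 4 + 4 + 8 + 10 + 2 = 28

Minimum assignment cost: 28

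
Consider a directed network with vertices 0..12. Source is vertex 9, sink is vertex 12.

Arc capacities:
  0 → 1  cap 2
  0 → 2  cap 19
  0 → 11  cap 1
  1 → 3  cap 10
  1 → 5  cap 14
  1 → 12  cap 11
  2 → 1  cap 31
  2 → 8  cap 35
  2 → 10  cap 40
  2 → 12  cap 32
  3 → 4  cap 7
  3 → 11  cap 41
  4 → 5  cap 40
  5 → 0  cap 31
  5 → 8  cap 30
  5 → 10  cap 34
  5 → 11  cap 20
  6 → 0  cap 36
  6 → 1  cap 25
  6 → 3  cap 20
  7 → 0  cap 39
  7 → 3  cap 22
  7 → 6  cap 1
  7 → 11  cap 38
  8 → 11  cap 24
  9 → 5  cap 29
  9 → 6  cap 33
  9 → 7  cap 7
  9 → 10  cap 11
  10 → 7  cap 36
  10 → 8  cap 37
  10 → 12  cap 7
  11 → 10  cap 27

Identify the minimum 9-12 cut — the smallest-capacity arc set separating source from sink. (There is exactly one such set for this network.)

Min-cut arcs: {(0,2), (1,12), (10,12)} (total capacity 37)

augment #1: 9→10→12 push 7
augment #2: 9→6→1→12 push 11
augment #3: 9→5→0→2→12 push 19
max flow = 37; residual-reachable set from 9 gives S-side
cut edges (S→T): {(0,2), (1,12), (10,12)} total cap 37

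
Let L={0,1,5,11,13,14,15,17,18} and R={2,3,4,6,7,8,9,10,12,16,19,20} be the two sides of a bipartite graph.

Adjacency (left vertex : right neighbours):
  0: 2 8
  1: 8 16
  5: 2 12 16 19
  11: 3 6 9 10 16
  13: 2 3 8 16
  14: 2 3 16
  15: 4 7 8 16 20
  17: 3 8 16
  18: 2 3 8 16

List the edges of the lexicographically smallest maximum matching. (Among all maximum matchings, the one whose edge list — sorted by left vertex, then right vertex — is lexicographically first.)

Lex-smallest maximum matching: {(0,2), (1,8), (5,12), (11,6), (13,3), (14,16), (15,4)}

|M| = 7 (so the lex-smallest maximum matching has 7 edges)
process left vertices in ascending order; for each, take the smallest-labelled available neighbour that still permits 7 edges overall, or leave it unmatched if none does
lex-smallest matching: {0-2, 1-8, 5-12, 11-6, 13-3, 14-16, 15-4}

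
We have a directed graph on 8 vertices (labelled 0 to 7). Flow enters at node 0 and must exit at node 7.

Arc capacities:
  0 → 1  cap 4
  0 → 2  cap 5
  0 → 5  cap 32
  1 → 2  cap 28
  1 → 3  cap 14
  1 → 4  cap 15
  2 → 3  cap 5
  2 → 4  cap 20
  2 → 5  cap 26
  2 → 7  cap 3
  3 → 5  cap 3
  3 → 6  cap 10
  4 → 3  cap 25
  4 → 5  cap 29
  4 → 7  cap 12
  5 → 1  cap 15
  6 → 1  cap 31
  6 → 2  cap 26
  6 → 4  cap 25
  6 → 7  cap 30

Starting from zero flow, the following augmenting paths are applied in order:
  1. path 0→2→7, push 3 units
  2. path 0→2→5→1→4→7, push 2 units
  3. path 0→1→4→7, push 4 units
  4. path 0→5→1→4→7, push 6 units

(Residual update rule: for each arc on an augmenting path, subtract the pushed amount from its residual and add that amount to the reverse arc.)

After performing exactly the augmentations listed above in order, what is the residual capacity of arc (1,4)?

after path 1 (0→2→7, push 3): res(1,4)=15
after path 2 (0→2→5→1→4→7, push 2): res(1,4)=13
after path 3 (0→1→4→7, push 4): res(1,4)=9
after path 4 (0→5→1→4→7, push 6): res(1,4)=3

Residual capacity of (1,4): 3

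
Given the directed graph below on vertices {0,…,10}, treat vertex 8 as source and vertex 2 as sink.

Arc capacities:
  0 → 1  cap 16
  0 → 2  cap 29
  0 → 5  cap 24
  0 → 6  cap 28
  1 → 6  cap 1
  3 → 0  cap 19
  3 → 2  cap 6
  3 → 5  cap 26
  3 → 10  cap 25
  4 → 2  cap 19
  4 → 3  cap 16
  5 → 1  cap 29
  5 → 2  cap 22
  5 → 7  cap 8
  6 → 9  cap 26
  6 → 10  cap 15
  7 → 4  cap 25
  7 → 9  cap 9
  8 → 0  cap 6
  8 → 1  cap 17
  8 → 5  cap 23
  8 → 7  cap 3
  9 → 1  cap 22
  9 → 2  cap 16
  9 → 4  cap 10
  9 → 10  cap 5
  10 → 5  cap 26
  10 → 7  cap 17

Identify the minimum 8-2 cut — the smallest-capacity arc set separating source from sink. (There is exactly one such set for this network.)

augment #1: 8→0→2 push 6
augment #2: 8→5→2 push 22
augment #3: 8→7→4→2 push 3
augment #4: 8→1→6→9→2 push 1
augment #5: 8→5→7→4→2 push 1
max flow = 33; residual-reachable set from 8 gives S-side
cut edges (S→T): {(1,6), (8,0), (8,5), (8,7)} total cap 33

Min-cut arcs: {(1,6), (8,0), (8,5), (8,7)} (total capacity 33)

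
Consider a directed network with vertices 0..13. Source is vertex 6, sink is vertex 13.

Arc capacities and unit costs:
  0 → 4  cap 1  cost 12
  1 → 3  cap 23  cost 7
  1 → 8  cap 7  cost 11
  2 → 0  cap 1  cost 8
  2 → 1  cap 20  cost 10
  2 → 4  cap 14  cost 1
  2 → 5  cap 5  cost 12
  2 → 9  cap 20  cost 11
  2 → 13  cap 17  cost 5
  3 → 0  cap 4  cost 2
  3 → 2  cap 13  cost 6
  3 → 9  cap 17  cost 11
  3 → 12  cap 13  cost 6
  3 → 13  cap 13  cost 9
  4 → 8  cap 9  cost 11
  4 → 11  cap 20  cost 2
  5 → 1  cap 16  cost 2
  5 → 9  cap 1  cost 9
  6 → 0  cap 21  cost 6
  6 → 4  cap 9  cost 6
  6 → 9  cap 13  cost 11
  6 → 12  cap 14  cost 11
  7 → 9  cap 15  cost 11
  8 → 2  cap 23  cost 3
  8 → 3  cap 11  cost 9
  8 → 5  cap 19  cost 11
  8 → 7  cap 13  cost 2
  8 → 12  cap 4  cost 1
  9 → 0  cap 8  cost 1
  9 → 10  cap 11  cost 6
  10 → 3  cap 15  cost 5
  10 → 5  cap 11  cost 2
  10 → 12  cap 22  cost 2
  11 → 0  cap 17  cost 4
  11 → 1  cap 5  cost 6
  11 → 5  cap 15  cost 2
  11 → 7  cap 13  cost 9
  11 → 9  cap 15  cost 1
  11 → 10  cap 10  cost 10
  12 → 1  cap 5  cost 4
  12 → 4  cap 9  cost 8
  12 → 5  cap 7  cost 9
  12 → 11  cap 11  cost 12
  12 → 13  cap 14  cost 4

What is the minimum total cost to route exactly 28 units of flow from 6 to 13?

shortest-cost path #1: 6→12→13 push 14 @ unit cost 15 (adds 210)
shortest-cost path #2: 6→4→8→2→13 push 9 @ unit cost 25 (adds 225)
shortest-cost path #3: 6→9→10→3→13 push 5 @ unit cost 31 (adds 155)
total cost = 590

Minimum cost for 28 units: 590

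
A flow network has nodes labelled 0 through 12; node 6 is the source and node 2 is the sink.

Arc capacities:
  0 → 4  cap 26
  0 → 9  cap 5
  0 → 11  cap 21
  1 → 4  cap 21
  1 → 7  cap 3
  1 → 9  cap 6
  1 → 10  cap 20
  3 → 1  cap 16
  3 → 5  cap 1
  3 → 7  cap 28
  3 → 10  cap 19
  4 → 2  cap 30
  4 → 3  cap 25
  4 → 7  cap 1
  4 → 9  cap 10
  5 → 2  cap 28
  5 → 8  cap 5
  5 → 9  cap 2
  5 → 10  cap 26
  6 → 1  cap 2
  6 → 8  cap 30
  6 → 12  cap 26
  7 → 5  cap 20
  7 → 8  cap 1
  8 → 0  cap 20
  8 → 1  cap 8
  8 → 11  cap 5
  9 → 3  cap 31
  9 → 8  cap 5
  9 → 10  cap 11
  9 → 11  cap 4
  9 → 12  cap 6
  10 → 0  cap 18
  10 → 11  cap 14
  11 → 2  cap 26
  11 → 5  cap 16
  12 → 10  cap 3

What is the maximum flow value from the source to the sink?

augment #1: 6→1→4→2 bottleneck 2, total now 2
augment #2: 6→8→11→2 bottleneck 5, total now 7
augment #3: 6→8→0→4→2 bottleneck 20, total now 27
augment #4: 6→8→1→4→2 bottleneck 5, total now 32
augment #5: 6→12→10→11→2 bottleneck 3, total now 35

Maximum flow value: 35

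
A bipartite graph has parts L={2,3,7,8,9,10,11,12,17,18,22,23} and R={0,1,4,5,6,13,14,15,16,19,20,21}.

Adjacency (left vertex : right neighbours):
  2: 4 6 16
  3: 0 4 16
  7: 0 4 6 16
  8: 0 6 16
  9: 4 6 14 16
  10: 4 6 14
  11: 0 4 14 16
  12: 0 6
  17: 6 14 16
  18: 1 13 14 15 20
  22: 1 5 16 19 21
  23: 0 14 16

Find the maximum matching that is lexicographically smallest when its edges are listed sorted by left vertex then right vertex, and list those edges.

|M| = 7 (so the lex-smallest maximum matching has 7 edges)
process left vertices in ascending order; for each, take the smallest-labelled available neighbour that still permits 7 edges overall, or leave it unmatched if none does
lex-smallest matching: {2-4, 3-0, 7-6, 8-16, 9-14, 18-1, 22-5}

Lex-smallest maximum matching: {(2,4), (3,0), (7,6), (8,16), (9,14), (18,1), (22,5)}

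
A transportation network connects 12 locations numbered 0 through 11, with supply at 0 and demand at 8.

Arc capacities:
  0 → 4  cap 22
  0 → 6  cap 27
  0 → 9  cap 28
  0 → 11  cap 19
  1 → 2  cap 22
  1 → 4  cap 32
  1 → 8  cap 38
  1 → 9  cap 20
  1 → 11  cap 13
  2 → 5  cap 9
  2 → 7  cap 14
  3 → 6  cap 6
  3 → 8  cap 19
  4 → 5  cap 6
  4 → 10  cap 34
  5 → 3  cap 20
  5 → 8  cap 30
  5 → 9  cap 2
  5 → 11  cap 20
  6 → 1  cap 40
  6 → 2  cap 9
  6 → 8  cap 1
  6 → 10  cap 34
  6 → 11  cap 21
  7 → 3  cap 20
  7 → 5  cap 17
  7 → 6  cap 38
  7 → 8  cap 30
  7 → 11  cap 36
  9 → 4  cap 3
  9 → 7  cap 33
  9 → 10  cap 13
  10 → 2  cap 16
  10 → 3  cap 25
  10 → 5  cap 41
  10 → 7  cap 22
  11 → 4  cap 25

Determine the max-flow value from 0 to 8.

augment #1: 0→6→8 bottleneck 1, total now 1
augment #2: 0→4→5→8 bottleneck 6, total now 7
augment #3: 0→6→1→8 bottleneck 26, total now 33
augment #4: 0→9→7→8 bottleneck 28, total now 61
augment #5: 0→4→10→3→8 bottleneck 16, total now 77
augment #6: 0→11→4→10→3→8 bottleneck 3, total now 80
augment #7: 0→11→4→10→5→8 bottleneck 15, total now 95

Maximum flow value: 95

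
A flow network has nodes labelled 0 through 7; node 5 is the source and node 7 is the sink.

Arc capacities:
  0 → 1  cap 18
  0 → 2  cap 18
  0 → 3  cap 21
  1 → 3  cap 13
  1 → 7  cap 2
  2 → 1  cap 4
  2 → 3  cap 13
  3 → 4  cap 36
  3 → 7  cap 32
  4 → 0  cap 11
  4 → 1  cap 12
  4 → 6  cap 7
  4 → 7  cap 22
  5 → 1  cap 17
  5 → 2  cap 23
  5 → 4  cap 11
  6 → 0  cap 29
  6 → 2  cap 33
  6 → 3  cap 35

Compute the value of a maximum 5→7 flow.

augment #1: 5→1→7 bottleneck 2, total now 2
augment #2: 5→4→7 bottleneck 11, total now 13
augment #3: 5→1→3→7 bottleneck 13, total now 26
augment #4: 5→2→3→7 bottleneck 13, total now 39

Maximum flow value: 39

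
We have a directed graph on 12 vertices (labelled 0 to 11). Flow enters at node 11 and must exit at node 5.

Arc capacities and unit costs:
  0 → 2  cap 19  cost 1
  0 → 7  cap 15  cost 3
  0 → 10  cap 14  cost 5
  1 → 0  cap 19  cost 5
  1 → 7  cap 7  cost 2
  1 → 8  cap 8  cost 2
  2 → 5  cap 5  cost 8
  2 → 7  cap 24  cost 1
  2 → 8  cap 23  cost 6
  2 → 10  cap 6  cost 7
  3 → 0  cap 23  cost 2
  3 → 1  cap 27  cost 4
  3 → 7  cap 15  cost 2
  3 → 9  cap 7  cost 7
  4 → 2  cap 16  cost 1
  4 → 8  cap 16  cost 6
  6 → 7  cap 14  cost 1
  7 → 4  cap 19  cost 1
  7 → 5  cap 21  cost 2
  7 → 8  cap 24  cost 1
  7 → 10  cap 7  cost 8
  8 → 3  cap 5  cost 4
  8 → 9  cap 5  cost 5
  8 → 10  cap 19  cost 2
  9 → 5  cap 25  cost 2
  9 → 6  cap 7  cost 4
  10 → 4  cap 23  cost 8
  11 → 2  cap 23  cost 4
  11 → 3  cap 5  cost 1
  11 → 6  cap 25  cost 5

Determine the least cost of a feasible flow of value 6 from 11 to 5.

Minimum cost for 6 units: 32

shortest-cost path #1: 11→3→7→5 push 5 @ unit cost 5 (adds 25)
shortest-cost path #2: 11→2→7→5 push 1 @ unit cost 7 (adds 7)
total cost = 32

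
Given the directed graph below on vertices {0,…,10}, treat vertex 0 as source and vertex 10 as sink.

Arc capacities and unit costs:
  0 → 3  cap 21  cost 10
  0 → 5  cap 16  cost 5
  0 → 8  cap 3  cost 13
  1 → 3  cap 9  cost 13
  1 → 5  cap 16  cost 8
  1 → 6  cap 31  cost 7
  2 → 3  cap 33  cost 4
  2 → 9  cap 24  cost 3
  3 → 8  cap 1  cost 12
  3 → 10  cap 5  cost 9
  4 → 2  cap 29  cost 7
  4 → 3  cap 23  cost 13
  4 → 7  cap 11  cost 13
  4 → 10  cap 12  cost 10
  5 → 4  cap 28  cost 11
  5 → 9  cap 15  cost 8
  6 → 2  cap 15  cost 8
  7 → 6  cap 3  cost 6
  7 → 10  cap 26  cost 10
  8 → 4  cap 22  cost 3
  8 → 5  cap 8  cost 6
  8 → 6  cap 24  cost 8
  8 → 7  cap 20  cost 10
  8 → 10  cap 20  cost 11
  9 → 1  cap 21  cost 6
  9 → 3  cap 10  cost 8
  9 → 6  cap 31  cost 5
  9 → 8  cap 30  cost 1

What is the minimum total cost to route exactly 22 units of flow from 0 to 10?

Minimum cost for 22 units: 517

shortest-cost path #1: 0→3→10 push 5 @ unit cost 19 (adds 95)
shortest-cost path #2: 0→8→10 push 3 @ unit cost 24 (adds 72)
shortest-cost path #3: 0→5→9→8→10 push 14 @ unit cost 25 (adds 350)
total cost = 517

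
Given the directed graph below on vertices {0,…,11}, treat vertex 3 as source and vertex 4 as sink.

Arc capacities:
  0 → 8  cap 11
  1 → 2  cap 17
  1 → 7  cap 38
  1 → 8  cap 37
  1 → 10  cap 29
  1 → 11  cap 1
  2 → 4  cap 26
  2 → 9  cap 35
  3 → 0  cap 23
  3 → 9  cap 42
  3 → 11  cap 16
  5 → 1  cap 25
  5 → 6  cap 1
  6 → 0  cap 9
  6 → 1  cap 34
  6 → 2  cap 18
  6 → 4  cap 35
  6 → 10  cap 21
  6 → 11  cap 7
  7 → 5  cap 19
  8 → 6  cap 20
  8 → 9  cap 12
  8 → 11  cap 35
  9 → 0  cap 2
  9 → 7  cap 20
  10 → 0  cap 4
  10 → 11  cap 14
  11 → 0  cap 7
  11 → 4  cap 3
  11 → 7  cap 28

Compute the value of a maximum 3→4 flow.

Maximum flow value: 33

augment #1: 3→11→4 bottleneck 3, total now 3
augment #2: 3→0→8→6→4 bottleneck 11, total now 14
augment #3: 3→9→7→5→6→4 bottleneck 1, total now 15
augment #4: 3→9→7→5→1→2→4 bottleneck 17, total now 32
augment #5: 3→9→7→5→1→8→6→4 bottleneck 1, total now 33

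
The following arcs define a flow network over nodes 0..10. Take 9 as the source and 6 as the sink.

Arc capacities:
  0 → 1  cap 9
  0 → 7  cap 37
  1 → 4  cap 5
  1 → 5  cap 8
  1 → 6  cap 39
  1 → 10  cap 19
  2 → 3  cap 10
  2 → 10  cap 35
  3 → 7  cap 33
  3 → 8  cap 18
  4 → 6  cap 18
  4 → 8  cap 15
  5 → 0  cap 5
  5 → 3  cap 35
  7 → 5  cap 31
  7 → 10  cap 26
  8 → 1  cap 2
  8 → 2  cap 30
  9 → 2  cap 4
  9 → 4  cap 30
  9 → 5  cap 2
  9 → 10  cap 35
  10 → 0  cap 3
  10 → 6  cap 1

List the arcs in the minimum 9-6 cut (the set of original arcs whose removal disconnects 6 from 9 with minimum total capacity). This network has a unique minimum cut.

Min-cut arcs: {(4,6), (5,0), (8,1), (10,0), (10,6)} (total capacity 29)

augment #1: 9→4→6 push 18
augment #2: 9→10→6 push 1
augment #3: 9→4→8→1→6 push 2
augment #4: 9→5→0→1→6 push 2
augment #5: 9→10→0→1→6 push 3
augment #6: 9→2→3→7→5→0→1→6 push 3
max flow = 29; residual-reachable set from 9 gives S-side
cut edges (S→T): {(4,6), (5,0), (8,1), (10,0), (10,6)} total cap 29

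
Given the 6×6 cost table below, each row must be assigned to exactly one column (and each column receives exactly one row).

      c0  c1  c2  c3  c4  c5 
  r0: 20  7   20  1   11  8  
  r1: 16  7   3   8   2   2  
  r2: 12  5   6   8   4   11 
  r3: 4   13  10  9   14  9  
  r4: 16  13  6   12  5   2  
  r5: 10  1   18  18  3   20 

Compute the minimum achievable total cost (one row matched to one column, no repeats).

Minimum assignment cost: 15

optimal assignment: row0→col3 (cost 1), row1→col2 (cost 3), row2→col4 (cost 4), row3→col0 (cost 4), row4→col5 (cost 2), row5→col1 (cost 1)
total = 1 + 3 + 4 + 4 + 2 + 1 = 15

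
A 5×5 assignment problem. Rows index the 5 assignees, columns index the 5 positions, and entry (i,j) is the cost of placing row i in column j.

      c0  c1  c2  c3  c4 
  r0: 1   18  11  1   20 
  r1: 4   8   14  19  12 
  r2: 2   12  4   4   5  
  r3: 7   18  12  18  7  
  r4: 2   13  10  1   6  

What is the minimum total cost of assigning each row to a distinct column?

Minimum assignment cost: 21

optimal assignment: row0→col0 (cost 1), row1→col1 (cost 8), row2→col2 (cost 4), row3→col4 (cost 7), row4→col3 (cost 1)
total = 1 + 8 + 4 + 7 + 1 = 21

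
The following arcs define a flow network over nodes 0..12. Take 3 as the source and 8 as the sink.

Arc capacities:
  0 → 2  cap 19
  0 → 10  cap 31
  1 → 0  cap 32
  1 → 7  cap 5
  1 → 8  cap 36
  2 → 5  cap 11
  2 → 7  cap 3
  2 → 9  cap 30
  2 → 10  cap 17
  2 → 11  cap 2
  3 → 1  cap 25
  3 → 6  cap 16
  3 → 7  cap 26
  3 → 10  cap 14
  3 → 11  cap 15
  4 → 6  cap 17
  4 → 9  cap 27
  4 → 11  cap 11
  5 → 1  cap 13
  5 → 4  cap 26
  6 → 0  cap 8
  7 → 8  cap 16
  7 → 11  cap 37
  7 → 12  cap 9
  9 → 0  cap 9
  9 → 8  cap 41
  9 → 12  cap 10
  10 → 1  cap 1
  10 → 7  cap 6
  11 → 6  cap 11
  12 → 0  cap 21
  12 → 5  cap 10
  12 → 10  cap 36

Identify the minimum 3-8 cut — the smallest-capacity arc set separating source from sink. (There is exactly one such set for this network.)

augment #1: 3→1→8 push 25
augment #2: 3→7→8 push 16
augment #3: 3→10→1→8 push 1
augment #4: 3→6→0→2→9→8 push 8
augment #5: 3→7→12→5→1→8 push 9
max flow = 59; residual-reachable set from 3 gives S-side
cut edges (S→T): {(3,1), (6,0), (7,8), (7,12), (10,1)} total cap 59

Min-cut arcs: {(3,1), (6,0), (7,8), (7,12), (10,1)} (total capacity 59)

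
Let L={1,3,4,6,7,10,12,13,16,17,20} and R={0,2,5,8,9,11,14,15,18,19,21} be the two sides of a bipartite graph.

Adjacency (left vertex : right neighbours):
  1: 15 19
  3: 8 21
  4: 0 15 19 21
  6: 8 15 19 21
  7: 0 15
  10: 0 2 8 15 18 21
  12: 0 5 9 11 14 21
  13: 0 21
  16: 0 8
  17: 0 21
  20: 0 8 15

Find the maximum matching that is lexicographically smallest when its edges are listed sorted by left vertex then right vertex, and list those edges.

Lex-smallest maximum matching: {(1,15), (3,8), (4,0), (6,19), (10,2), (12,5), (13,21)}

|M| = 7 (so the lex-smallest maximum matching has 7 edges)
process left vertices in ascending order; for each, take the smallest-labelled available neighbour that still permits 7 edges overall, or leave it unmatched if none does
lex-smallest matching: {1-15, 3-8, 4-0, 6-19, 10-2, 12-5, 13-21}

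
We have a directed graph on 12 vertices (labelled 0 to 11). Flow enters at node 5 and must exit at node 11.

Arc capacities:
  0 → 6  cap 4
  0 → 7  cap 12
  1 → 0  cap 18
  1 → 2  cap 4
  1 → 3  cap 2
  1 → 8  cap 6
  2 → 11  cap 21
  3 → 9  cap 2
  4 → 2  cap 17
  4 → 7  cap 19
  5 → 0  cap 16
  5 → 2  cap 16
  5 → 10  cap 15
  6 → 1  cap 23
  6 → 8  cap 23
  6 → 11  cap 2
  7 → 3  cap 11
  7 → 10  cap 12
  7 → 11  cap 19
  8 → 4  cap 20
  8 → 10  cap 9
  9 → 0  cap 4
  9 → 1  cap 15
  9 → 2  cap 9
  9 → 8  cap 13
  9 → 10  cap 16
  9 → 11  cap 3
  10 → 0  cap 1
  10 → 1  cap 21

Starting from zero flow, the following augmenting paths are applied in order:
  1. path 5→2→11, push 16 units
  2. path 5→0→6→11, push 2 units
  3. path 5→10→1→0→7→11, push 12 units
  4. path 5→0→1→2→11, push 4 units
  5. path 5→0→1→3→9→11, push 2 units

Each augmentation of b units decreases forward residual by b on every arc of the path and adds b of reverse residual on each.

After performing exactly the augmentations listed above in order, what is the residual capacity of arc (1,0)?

after path 1 (5→2→11, push 16): res(1,0)=18
after path 2 (5→0→6→11, push 2): res(1,0)=18
after path 3 (5→10→1→0→7→11, push 12): res(1,0)=6
after path 4 (5→0→1→2→11, push 4): res(1,0)=10
after path 5 (5→0→1→3→9→11, push 2): res(1,0)=12

Residual capacity of (1,0): 12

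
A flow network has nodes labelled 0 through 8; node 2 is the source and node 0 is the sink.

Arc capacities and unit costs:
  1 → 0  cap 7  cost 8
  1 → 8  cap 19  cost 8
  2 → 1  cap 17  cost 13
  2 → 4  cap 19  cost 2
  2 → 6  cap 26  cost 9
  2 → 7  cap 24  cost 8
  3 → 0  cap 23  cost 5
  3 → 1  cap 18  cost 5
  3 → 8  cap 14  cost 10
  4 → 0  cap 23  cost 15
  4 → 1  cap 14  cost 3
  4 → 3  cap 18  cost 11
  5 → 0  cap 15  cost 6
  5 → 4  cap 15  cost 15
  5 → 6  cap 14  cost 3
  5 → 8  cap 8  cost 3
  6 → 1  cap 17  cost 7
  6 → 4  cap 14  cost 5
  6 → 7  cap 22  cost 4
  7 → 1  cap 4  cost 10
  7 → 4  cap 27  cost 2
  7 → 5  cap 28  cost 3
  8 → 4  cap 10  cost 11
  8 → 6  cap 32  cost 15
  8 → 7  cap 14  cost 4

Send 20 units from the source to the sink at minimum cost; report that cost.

Minimum cost for 20 units: 312

shortest-cost path #1: 2→4→1→0 push 7 @ unit cost 13 (adds 91)
shortest-cost path #2: 2→4→0 push 12 @ unit cost 17 (adds 204)
shortest-cost path #3: 2→7→5→0 push 1 @ unit cost 17 (adds 17)
total cost = 312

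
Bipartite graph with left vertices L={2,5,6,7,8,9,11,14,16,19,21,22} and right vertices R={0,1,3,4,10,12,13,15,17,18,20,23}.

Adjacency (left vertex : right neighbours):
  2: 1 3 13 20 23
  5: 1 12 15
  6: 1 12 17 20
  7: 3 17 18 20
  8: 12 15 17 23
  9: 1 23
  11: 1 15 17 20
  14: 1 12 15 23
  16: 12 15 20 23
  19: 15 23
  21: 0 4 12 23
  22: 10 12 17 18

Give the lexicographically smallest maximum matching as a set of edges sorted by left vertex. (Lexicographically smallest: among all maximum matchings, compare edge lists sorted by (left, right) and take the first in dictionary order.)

|M| = 10 (so the lex-smallest maximum matching has 10 edges)
process left vertices in ascending order; for each, take the smallest-labelled available neighbour that still permits 10 edges overall, or leave it unmatched if none does
lex-smallest matching: {2-3, 5-1, 6-12, 7-18, 8-15, 9-23, 11-17, 16-20, 21-0, 22-10}

Lex-smallest maximum matching: {(2,3), (5,1), (6,12), (7,18), (8,15), (9,23), (11,17), (16,20), (21,0), (22,10)}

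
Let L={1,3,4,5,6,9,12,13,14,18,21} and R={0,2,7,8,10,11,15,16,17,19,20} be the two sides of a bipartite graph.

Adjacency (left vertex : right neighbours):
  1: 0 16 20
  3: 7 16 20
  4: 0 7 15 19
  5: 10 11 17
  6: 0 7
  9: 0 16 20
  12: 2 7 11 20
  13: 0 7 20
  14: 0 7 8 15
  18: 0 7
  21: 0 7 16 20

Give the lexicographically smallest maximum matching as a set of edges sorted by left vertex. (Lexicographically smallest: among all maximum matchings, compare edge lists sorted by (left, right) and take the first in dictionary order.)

Lex-smallest maximum matching: {(1,0), (3,7), (4,15), (5,10), (9,16), (12,2), (13,20), (14,8)}

|M| = 8 (so the lex-smallest maximum matching has 8 edges)
process left vertices in ascending order; for each, take the smallest-labelled available neighbour that still permits 8 edges overall, or leave it unmatched if none does
lex-smallest matching: {1-0, 3-7, 4-15, 5-10, 9-16, 12-2, 13-20, 14-8}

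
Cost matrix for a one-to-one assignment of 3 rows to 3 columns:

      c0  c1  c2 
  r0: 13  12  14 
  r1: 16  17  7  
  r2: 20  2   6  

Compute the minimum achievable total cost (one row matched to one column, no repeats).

optimal assignment: row0→col0 (cost 13), row1→col2 (cost 7), row2→col1 (cost 2)
total = 13 + 7 + 2 = 22

Minimum assignment cost: 22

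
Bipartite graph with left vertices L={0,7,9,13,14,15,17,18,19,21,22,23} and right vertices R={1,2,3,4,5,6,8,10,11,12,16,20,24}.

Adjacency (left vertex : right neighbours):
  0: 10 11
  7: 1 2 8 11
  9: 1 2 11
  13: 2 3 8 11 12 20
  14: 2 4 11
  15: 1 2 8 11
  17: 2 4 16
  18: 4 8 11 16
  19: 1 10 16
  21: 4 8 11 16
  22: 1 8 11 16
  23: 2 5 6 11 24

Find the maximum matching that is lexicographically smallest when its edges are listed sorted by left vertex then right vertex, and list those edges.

|M| = 9 (so the lex-smallest maximum matching has 9 edges)
process left vertices in ascending order; for each, take the smallest-labelled available neighbour that still permits 9 edges overall, or leave it unmatched if none does
lex-smallest matching: {0-10, 7-1, 9-2, 13-3, 14-4, 15-8, 17-16, 18-11, 23-5}

Lex-smallest maximum matching: {(0,10), (7,1), (9,2), (13,3), (14,4), (15,8), (17,16), (18,11), (23,5)}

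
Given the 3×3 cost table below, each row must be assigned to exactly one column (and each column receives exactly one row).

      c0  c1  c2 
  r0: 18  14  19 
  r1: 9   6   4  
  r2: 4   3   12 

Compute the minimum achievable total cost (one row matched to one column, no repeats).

Minimum assignment cost: 22

optimal assignment: row0→col1 (cost 14), row1→col2 (cost 4), row2→col0 (cost 4)
total = 14 + 4 + 4 = 22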